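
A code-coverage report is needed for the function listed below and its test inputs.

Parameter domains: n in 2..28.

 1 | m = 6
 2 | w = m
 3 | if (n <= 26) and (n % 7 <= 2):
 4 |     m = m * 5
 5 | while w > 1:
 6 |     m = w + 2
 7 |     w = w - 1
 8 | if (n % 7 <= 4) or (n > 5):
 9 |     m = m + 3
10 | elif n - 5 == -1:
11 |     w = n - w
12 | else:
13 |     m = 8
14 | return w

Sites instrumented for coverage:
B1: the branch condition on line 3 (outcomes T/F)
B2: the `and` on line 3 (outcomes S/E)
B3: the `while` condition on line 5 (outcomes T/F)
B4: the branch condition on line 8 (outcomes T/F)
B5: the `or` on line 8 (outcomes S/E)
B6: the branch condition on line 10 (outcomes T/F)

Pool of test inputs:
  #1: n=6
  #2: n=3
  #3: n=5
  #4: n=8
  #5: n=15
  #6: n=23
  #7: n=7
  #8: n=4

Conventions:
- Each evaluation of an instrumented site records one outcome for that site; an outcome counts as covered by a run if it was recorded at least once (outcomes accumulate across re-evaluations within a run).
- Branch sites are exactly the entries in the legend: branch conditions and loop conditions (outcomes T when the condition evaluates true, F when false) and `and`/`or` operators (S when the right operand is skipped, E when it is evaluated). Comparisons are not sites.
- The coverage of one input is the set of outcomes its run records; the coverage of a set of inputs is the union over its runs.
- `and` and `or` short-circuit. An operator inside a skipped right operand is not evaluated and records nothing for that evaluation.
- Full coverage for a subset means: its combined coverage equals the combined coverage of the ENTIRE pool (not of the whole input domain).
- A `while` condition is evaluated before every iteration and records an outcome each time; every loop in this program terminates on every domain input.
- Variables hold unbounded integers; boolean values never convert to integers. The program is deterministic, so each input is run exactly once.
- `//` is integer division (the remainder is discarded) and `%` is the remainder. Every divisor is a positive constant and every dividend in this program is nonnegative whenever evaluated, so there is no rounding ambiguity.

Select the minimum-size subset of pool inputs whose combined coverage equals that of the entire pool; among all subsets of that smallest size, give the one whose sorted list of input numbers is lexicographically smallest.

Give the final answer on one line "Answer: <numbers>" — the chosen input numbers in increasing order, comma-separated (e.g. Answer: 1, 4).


run #1 (n=6) records B1=F, B2=E, B3=T, B3=F, B4=T, B5=E
run #2 (n=3) records B1=F, B2=E, B3=T, B3=F, B4=T, B5=S
run #3 (n=5) records B1=F, B2=E, B3=T, B3=F, B4=F, B5=E, B6=F
run #4 (n=8) records B1=T, B2=E, B3=T, B3=F, B4=T, B5=S
run #5 (n=15) records B1=T, B2=E, B3=T, B3=F, B4=T, B5=S
run #6 (n=23) records B1=T, B2=E, B3=T, B3=F, B4=T, B5=S
run #7 (n=7) records B1=T, B2=E, B3=T, B3=F, B4=T, B5=S
run #8 (n=4) records B1=F, B2=E, B3=T, B3=F, B4=T, B5=S
pool-wide coverage (10 outcomes): B1=T, B1=F, B2=E, B3=T, B3=F, B4=T, B4=F, B5=S, B5=E, B6=F
no size-1 subset reaches all 10 outcomes (best union: 7/10)
at size 2, {3, 4} reaches all 10 outcomes; every lexicographically earlier size-2 subset fails
Answer: 3, 4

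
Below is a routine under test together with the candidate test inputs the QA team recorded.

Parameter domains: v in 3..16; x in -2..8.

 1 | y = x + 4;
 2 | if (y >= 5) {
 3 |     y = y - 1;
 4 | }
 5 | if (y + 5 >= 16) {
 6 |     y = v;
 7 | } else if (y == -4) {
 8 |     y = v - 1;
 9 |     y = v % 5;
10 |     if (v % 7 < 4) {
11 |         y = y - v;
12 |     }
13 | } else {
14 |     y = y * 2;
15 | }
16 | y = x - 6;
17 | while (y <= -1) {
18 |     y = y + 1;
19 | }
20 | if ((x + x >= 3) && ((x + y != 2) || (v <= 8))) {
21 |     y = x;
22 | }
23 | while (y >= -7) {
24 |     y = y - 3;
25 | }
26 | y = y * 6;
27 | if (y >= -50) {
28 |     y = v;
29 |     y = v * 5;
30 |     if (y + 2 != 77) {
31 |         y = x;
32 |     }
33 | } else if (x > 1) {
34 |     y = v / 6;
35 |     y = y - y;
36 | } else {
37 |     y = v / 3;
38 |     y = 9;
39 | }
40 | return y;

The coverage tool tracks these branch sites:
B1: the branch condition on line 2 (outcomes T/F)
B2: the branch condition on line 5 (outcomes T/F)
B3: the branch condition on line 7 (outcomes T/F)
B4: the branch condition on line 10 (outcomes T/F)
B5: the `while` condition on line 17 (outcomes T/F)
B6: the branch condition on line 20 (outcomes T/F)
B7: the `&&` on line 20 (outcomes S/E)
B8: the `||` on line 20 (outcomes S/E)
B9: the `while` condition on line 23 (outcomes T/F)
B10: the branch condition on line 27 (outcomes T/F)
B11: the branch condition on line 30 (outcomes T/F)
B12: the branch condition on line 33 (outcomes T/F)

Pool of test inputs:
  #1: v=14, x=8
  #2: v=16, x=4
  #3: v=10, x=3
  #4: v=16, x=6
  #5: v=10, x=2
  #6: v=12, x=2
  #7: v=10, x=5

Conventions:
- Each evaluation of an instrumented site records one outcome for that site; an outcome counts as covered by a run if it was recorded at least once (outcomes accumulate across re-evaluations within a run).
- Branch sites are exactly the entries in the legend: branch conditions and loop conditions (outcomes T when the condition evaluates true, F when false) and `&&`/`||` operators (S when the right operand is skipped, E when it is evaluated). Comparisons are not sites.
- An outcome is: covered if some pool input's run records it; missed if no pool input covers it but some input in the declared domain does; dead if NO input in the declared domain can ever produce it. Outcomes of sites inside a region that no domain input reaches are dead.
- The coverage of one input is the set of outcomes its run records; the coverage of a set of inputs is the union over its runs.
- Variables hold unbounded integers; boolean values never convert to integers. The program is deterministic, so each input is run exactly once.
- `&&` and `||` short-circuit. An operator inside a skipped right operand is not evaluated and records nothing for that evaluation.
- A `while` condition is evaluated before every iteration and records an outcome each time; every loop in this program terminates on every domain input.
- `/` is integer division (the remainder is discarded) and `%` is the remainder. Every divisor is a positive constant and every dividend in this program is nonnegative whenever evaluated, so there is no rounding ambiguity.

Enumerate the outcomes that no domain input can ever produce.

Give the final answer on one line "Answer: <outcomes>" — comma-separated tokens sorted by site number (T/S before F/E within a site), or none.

checking every outcome against all 154 domain inputs:
  B3=T: zero occurrences over every domain input -> dead
  B4=T: zero occurrences over every domain input -> dead
  B4=F: zero occurrences over every domain input -> dead
  reachable outcomes have witnesses, e.g. B1=T (e.g. v=3, x=1), B1=F (e.g. v=3, x=-2), B2=T (e.g. v=3, x=8), B2=F (e.g. v=3, x=-2)

Answer: B3=T, B4=T, B4=F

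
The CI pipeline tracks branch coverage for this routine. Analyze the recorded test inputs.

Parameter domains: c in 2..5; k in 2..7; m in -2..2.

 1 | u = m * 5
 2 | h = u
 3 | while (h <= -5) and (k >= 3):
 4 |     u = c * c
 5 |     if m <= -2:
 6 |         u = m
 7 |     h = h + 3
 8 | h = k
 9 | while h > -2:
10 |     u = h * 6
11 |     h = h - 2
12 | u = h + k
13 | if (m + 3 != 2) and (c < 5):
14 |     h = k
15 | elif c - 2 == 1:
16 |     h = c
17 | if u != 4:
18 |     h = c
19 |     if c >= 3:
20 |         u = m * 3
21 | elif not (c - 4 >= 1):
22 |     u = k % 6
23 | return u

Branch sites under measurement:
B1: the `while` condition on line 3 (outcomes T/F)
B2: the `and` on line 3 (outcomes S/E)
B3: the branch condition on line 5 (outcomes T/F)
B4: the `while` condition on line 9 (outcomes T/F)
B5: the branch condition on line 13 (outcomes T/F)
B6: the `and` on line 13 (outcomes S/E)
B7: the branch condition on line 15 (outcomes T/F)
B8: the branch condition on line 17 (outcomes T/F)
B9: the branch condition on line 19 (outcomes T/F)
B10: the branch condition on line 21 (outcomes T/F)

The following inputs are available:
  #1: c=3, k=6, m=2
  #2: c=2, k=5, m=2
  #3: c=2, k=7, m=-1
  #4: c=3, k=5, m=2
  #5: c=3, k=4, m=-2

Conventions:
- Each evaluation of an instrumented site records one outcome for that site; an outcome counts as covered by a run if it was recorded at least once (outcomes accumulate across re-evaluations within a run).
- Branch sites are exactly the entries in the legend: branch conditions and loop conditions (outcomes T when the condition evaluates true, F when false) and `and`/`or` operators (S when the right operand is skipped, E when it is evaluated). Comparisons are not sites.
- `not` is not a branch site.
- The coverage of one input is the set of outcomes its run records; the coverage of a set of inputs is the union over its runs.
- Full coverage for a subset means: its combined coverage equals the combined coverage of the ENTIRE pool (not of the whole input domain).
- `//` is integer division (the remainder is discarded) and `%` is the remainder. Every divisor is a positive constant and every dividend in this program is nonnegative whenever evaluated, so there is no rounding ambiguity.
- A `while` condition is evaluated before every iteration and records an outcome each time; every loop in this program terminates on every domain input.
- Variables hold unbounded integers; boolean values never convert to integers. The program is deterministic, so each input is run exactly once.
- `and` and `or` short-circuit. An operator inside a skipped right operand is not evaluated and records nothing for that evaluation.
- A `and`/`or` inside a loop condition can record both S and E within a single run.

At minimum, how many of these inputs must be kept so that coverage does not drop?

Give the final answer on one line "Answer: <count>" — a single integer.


input #1 (c=3, k=6, m=2): events B2->S, B1->F, B4->T, B4->T, B4->T, B4->T, B4->F, B6->E, B5->T, B8->F, B10->T; covers B1=F, B2=S, B4=T, B4=F, B5=T, B6=E, B8=F, B10=T
input #2 (c=2, k=5, m=2): events B2->S, B1->F, B4->T, B4->T, B4->T, B4->T, B4->F, B6->E, B5->T, B8->T, B9->F; covers B1=F, B2=S, B4=T, B4=F, B5=T, B6=E, B8=T, B9=F
input #3 (c=2, k=7, m=-1): events B2->E, B1->T, B3->F, B2->S, B1->F, B4->T, B4->T, B4->T, B4->T, B4->T, B4->F, B6->S, B5->F, B7->F, ...; covers B1=T, B1=F, B2=S, B2=E, B3=F, B4=T, B4=F, B5=F, B6=S, B7=F, B8=F, B10=T
input #4 (c=3, k=5, m=2): events B2->S, B1->F, B4->T, B4->T, B4->T, B4->T, B4->F, B6->E, B5->T, B8->T, B9->T; covers B1=F, B2=S, B4=T, B4=F, B5=T, B6=E, B8=T, B9=T
input #5 (c=3, k=4, m=-2): events B2->E, B1->T, B3->T, B2->E, B1->T, B3->T, B2->S, B1->F, B4->T, B4->T, B4->T, B4->F, B6->E, B5->T, ...; covers B1=T, B1=F, B2=S, B2=E, B3=T, B4=T, B4=F, B5=T, B6=E, B8=T, B9=T
the full pool covers 18 outcomes: B1=T, B1=F, B2=S, B2=E, B3=T, B3=F, B4=T, B4=F, B5=T, B5=F, B6=S, B6=E, B7=F, B8=T, B8=F, B9=T, B9=F, B10=T
every size-1 subset falls short of the 18 outcomes (best: 12/18)
every size-2 subset falls short of the 18 outcomes (best: 17/18)
at size 3, {2, 3, 5} reaches all 18 outcomes; every lexicographically earlier size-3 subset fails
Answer: 3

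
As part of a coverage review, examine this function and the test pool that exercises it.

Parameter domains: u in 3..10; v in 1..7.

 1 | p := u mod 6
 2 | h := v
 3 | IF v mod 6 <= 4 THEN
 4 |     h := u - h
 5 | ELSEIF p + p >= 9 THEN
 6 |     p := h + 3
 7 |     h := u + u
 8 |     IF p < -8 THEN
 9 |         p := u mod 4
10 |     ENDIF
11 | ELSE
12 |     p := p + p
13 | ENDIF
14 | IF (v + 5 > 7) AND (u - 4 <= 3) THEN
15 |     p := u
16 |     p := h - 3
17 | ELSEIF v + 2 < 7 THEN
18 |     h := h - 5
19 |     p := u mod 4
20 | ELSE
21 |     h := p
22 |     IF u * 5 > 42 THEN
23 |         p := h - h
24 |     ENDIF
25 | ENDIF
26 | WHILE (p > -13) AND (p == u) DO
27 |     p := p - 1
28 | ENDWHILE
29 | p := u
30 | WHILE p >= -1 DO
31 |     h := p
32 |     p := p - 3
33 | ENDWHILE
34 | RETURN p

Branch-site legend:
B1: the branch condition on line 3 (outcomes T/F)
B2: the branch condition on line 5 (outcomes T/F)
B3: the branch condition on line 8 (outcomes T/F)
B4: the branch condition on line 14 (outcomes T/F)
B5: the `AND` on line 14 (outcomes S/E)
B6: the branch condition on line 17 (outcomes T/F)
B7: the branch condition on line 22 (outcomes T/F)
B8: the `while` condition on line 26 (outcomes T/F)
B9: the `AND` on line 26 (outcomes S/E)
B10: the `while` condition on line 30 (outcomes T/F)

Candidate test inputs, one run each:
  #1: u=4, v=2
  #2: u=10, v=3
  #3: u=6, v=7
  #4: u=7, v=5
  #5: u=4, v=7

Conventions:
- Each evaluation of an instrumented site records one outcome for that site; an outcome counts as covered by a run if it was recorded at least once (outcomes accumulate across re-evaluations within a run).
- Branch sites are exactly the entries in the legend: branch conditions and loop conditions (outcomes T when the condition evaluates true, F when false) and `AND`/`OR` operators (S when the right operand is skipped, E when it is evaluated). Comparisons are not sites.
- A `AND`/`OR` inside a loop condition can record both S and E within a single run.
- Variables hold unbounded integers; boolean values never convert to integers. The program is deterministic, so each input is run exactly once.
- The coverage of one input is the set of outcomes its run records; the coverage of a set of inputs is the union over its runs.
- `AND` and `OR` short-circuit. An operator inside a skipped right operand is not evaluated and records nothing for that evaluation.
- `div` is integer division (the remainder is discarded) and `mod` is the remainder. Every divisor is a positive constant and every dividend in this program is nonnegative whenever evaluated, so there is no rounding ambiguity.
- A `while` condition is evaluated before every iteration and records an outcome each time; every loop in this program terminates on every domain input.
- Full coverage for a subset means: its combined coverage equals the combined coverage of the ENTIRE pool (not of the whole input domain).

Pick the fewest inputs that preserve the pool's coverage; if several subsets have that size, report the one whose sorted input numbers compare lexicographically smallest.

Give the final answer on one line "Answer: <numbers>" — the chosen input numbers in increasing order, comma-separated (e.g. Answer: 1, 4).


input #1 (u=4, v=2): covers B1=T, B4=F, B5=S, B6=T, B8=F, B9=E, B10=T, B10=F
input #2 (u=10, v=3): covers B1=T, B4=F, B5=E, B6=T, B8=F, B9=E, B10=T, B10=F
input #3 (u=6, v=7): covers B1=T, B4=T, B5=E, B8=F, B9=E, B10=T, B10=F
input #4 (u=7, v=5): covers B1=F, B2=F, B4=T, B5=E, B8=F, B9=E, B10=T, B10=F
input #5 (u=4, v=7): covers B1=T, B4=T, B5=E, B8=F, B9=E, B10=T, B10=F
union over all inputs: B1=T, B1=F, B2=F, B4=T, B4=F, B5=S, B5=E, B6=T, B8=F, B9=E, B10=T, B10=F (12 outcomes)
size 1 is not enough: best union over all size-1 subsets is 8/12
inputs {1, 4} (size 2) cover everything; no size-2 subset with a lexicographically smaller index list covers all 12
Answer: 1, 4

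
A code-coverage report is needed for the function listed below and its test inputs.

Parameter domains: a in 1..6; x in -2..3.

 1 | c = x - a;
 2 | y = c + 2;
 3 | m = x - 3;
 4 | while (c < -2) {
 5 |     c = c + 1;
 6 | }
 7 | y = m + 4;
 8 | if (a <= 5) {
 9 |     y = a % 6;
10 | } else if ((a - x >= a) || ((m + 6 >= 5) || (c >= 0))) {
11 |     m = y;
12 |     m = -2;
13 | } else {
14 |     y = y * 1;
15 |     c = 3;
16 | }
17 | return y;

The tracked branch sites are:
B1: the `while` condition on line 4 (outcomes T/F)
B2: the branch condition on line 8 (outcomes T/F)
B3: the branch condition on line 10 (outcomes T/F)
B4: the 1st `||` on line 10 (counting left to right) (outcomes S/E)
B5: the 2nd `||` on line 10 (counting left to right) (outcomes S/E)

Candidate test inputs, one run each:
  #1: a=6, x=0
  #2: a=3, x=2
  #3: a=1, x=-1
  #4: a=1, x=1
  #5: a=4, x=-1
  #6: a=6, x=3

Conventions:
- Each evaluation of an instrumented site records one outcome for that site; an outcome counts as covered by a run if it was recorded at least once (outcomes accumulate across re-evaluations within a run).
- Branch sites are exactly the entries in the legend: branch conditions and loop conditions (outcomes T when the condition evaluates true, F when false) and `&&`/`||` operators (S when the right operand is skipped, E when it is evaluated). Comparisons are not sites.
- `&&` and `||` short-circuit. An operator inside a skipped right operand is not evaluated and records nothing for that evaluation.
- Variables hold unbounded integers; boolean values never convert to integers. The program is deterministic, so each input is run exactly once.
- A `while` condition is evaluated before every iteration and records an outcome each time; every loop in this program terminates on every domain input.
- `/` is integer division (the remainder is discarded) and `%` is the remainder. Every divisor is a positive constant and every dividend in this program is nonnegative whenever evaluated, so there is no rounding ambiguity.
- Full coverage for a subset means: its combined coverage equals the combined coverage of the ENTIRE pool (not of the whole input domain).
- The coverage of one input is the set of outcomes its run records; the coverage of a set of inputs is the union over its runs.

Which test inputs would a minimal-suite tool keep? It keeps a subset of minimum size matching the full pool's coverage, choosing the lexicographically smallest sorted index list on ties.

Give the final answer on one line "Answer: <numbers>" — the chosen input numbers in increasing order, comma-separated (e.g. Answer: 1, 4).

run #1 (a=6, x=0) runs B1->T, B1->T, B1->T, B1->T, B1->F, B2->F, B4->S, B3->T; records B1=T, B1=F, B2=F, B3=T, B4=S
run #2 (a=3, x=2) runs B1->F, B2->T; records B1=F, B2=T
run #3 (a=1, x=-1) runs B1->F, B2->T; records B1=F, B2=T
run #4 (a=1, x=1) runs B1->F, B2->T; records B1=F, B2=T
run #5 (a=4, x=-1) runs B1->T, B1->T, B1->T, B1->F, B2->T; records B1=T, B1=F, B2=T
run #6 (a=6, x=3) runs B1->T, B1->F, B2->F, B4->E, B5->S, B3->T; records B1=T, B1=F, B2=F, B3=T, B4=E, B5=S
union over all inputs: B1=T, B1=F, B2=T, B2=F, B3=T, B4=S, B4=E, B5=S (8 outcomes)
checked all size-1 subsets: none covers 8 outcomes (max 6/8)
checked all size-2 subsets: none covers 8 outcomes (max 7/8)
inputs {1, 2, 6} (size 3) cover everything; no size-3 subset with a lexicographically smaller index list covers all 8

Answer: 1, 2, 6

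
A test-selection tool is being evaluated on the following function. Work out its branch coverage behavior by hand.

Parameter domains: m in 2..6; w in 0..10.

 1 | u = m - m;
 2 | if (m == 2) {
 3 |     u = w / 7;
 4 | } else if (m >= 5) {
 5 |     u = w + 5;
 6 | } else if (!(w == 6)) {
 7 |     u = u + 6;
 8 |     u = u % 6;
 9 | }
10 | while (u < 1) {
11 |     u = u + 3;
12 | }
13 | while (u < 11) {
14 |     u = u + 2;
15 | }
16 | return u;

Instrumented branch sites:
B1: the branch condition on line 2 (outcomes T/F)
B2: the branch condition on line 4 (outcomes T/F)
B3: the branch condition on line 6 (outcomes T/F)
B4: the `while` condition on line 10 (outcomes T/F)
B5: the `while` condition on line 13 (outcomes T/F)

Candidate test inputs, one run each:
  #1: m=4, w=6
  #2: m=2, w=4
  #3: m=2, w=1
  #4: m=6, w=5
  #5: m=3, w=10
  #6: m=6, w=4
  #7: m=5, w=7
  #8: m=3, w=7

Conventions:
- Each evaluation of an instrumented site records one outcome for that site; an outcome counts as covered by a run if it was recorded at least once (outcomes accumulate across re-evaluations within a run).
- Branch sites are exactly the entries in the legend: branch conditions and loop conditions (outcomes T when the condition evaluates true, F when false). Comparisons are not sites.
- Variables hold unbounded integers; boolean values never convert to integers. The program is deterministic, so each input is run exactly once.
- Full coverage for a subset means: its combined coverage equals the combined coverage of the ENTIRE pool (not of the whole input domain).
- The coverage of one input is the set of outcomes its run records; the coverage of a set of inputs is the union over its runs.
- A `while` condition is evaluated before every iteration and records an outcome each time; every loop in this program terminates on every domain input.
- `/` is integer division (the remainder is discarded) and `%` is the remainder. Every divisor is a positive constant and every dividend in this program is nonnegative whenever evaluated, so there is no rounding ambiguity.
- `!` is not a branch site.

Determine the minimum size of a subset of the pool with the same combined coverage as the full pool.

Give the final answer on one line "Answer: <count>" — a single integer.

run #1 (m=4, w=6) runs B1->F, B2->F, B3->F, B4->T, B4->F, B5->T, B5->T, B5->T, B5->T, B5->F; records B1=F, B2=F, B3=F, B4=T, B4=F, B5=T, B5=F
run #2 (m=2, w=4) runs B1->T, B4->T, B4->F, B5->T, B5->T, B5->T, B5->T, B5->F; records B1=T, B4=T, B4=F, B5=T, B5=F
run #3 (m=2, w=1) runs B1->T, B4->T, B4->F, B5->T, B5->T, B5->T, B5->T, B5->F; records B1=T, B4=T, B4=F, B5=T, B5=F
run #4 (m=6, w=5) runs B1->F, B2->T, B4->F, B5->T, B5->F; records B1=F, B2=T, B4=F, B5=T, B5=F
run #5 (m=3, w=10) runs B1->F, B2->F, B3->T, B4->T, B4->F, B5->T, B5->T, B5->T, B5->T, B5->F; records B1=F, B2=F, B3=T, B4=T, B4=F, B5=T, B5=F
run #6 (m=6, w=4) runs B1->F, B2->T, B4->F, B5->T, B5->F; records B1=F, B2=T, B4=F, B5=T, B5=F
run #7 (m=5, w=7) runs B1->F, B2->T, B4->F, B5->F; records B1=F, B2=T, B4=F, B5=F
run #8 (m=3, w=7) runs B1->F, B2->F, B3->T, B4->T, B4->F, B5->T, B5->T, B5->T, B5->T, B5->F; records B1=F, B2=F, B3=T, B4=T, B4=F, B5=T, B5=F
together the pool reaches 10 outcomes: B1=T, B1=F, B2=T, B2=F, B3=T, B3=F, B4=T, B4=F, B5=T, B5=F
no size-1 subset reaches all 10 outcomes (best union: 7/10)
no size-2 subset reaches all 10 outcomes (best union: 8/10)
no size-3 subset reaches all 10 outcomes (best union: 9/10)
inputs {1, 2, 4, 5} (size 4) cover everything; no size-4 subset with a lexicographically smaller index list covers all 10

Answer: 4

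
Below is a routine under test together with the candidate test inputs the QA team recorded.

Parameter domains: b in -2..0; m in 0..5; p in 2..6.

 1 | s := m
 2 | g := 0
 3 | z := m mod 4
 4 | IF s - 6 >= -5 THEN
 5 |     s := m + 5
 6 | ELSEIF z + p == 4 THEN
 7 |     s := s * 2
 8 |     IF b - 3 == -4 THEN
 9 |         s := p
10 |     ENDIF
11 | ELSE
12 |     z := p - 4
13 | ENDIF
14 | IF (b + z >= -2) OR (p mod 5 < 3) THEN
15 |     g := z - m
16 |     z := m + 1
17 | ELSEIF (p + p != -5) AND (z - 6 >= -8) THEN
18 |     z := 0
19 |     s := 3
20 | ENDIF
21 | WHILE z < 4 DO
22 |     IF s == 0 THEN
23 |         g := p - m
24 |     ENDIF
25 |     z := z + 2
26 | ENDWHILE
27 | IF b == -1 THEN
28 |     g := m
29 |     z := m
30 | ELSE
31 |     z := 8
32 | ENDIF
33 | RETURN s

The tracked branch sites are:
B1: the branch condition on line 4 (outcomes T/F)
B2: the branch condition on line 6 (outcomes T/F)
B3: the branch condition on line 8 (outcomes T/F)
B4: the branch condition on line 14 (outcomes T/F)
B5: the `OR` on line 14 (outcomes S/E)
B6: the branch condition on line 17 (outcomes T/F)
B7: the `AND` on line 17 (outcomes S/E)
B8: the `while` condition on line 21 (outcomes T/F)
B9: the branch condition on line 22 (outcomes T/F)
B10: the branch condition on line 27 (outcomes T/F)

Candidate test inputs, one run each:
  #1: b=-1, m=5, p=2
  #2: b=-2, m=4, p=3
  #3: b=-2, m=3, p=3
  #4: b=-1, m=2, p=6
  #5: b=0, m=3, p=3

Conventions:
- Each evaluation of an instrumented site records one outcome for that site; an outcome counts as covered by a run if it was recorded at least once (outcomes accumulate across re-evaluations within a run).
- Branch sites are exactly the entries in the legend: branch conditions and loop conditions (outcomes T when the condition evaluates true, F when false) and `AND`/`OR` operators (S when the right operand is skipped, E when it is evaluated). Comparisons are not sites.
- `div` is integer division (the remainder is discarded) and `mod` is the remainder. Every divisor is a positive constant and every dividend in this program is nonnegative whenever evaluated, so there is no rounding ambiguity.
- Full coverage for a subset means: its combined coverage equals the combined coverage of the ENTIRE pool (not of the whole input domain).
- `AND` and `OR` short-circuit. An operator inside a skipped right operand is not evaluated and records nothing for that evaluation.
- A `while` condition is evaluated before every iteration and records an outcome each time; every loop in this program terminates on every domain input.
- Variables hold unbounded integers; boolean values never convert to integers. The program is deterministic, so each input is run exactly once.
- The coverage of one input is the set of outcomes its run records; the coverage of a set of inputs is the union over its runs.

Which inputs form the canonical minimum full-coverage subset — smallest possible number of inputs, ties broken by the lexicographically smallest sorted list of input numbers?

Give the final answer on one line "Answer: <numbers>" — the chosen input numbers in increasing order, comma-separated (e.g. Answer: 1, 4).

input #1, b=-1, m=5, p=2: events B1->T, B5->S, B4->T, B8->F, B10->T; outcomes B1=T, B4=T, B5=S, B8=F, B10=T
input #2, b=-2, m=4, p=3: events B1->T, B5->S, B4->T, B8->F, B10->F; outcomes B1=T, B4=T, B5=S, B8=F, B10=F
input #3, b=-2, m=3, p=3: events B1->T, B5->S, B4->T, B8->F, B10->F; outcomes B1=T, B4=T, B5=S, B8=F, B10=F
input #4, b=-1, m=2, p=6: events B1->T, B5->S, B4->T, B8->T, B9->F, B8->F, B10->T; outcomes B1=T, B4=T, B5=S, B8=T, B8=F, B9=F, B10=T
input #5, b=0, m=3, p=3: events B1->T, B5->S, B4->T, B8->F, B10->F; outcomes B1=T, B4=T, B5=S, B8=F, B10=F
together the pool reaches 8 outcomes: B1=T, B4=T, B5=S, B8=T, B8=F, B9=F, B10=T, B10=F
size 1 is not enough: best union over all size-1 subsets is 7/8
the canonical winner is {2, 4}: size 2, full 8-outcome coverage, earliest index list among size-2 covers

Answer: 2, 4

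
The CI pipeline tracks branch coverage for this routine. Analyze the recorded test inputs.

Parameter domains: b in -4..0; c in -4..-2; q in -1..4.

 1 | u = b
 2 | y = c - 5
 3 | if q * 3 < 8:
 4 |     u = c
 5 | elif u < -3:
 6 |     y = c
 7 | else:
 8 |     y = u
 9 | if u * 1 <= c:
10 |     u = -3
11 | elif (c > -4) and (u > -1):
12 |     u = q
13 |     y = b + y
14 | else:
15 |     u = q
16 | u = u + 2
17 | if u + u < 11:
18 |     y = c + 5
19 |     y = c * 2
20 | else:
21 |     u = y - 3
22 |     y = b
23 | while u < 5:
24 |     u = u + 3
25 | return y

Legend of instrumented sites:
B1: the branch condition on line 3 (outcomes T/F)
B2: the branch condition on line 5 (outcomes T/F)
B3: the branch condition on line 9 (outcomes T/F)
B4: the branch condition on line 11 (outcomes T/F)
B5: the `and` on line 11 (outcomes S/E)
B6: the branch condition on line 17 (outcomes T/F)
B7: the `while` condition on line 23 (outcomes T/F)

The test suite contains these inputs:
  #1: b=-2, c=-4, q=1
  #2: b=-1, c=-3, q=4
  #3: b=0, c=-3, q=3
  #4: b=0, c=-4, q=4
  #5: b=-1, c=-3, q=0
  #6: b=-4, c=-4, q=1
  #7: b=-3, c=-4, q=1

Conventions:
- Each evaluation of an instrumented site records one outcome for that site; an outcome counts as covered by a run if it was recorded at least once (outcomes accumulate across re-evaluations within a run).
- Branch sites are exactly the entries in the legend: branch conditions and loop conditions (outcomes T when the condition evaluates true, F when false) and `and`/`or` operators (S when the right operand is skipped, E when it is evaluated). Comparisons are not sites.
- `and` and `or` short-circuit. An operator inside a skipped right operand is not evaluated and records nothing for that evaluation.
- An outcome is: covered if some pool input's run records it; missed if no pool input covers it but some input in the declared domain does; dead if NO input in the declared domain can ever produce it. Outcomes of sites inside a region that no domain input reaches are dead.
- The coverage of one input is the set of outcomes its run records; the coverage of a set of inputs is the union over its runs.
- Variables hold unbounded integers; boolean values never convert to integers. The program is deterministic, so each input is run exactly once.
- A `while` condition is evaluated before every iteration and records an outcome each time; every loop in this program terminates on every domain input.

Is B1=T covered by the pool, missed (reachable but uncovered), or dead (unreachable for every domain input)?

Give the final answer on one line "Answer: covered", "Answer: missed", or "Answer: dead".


B1=T is recorded by pool input(s) 1, 5, 6, 7 -> covered
Answer: covered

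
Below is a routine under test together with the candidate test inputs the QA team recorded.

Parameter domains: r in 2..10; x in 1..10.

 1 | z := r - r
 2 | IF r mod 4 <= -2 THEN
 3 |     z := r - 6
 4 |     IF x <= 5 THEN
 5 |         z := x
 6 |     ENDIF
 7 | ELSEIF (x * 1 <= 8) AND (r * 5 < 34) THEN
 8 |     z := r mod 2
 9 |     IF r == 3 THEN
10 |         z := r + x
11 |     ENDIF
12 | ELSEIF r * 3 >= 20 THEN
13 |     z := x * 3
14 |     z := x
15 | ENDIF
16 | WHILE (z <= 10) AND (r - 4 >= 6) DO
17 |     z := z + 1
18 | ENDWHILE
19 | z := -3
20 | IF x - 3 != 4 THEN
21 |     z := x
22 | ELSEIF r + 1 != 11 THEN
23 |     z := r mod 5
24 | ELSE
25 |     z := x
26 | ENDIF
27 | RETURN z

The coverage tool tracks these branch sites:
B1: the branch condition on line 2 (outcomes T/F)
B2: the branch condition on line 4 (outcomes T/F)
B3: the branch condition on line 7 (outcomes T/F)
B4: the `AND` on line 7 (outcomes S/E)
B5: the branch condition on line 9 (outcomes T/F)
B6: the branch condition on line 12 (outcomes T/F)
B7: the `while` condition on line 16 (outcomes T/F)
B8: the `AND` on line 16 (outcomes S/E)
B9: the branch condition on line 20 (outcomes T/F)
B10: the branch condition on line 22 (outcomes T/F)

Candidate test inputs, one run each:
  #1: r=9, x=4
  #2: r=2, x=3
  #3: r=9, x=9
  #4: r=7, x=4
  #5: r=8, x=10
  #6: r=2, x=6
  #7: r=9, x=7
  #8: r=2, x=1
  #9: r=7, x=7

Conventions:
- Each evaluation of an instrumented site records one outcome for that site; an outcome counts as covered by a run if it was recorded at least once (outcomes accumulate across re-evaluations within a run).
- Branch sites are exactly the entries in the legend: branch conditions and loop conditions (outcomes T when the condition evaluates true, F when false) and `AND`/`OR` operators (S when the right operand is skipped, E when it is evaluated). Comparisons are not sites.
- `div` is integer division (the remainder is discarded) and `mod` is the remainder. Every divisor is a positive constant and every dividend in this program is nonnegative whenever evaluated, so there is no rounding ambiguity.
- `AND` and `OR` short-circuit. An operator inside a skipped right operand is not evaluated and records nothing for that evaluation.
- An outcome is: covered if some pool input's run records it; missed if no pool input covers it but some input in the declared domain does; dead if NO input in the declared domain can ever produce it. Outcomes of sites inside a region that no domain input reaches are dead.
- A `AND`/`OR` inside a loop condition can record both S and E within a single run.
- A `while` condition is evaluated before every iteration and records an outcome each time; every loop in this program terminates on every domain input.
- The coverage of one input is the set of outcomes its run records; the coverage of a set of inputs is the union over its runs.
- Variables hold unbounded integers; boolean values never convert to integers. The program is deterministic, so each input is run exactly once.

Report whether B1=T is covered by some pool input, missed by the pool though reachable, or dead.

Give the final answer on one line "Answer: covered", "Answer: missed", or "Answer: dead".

no pool input records B1=T
checking all 90 inputs in the declared domain: B1=T is never recorded -> dead

Answer: dead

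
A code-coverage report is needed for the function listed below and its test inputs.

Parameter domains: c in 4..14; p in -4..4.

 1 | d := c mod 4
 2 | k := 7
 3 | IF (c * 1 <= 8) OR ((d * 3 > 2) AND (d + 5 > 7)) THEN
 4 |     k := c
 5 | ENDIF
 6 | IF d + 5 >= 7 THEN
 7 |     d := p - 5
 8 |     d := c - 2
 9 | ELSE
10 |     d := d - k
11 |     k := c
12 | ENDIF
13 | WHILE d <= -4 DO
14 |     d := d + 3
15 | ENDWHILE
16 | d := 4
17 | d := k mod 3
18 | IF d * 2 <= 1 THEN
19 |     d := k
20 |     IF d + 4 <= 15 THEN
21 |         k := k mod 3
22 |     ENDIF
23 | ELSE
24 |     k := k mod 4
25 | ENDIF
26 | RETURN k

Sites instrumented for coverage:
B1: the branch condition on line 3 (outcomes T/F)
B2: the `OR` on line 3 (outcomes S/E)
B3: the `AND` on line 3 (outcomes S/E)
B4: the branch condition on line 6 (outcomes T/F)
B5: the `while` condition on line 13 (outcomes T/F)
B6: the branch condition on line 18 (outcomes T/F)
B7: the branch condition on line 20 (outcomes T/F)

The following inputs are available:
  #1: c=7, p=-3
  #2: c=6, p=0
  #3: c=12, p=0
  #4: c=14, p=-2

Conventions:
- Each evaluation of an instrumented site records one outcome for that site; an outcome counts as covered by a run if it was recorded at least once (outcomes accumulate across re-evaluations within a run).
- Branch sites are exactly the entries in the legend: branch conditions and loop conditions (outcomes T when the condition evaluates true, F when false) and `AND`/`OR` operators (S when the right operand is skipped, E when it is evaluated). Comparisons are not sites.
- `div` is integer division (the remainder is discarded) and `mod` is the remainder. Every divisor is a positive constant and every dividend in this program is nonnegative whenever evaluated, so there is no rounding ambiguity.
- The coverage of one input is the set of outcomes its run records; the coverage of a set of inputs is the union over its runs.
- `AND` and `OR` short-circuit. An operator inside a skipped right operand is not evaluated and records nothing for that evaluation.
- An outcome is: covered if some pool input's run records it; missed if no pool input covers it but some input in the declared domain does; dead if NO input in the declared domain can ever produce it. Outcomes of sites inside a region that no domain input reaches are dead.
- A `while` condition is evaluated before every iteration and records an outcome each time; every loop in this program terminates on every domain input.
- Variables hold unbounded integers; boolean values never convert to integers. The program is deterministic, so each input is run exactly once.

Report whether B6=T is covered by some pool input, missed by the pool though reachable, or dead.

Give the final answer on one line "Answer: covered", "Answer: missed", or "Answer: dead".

B6=T is recorded by pool input(s) 2, 3 -> covered

Answer: covered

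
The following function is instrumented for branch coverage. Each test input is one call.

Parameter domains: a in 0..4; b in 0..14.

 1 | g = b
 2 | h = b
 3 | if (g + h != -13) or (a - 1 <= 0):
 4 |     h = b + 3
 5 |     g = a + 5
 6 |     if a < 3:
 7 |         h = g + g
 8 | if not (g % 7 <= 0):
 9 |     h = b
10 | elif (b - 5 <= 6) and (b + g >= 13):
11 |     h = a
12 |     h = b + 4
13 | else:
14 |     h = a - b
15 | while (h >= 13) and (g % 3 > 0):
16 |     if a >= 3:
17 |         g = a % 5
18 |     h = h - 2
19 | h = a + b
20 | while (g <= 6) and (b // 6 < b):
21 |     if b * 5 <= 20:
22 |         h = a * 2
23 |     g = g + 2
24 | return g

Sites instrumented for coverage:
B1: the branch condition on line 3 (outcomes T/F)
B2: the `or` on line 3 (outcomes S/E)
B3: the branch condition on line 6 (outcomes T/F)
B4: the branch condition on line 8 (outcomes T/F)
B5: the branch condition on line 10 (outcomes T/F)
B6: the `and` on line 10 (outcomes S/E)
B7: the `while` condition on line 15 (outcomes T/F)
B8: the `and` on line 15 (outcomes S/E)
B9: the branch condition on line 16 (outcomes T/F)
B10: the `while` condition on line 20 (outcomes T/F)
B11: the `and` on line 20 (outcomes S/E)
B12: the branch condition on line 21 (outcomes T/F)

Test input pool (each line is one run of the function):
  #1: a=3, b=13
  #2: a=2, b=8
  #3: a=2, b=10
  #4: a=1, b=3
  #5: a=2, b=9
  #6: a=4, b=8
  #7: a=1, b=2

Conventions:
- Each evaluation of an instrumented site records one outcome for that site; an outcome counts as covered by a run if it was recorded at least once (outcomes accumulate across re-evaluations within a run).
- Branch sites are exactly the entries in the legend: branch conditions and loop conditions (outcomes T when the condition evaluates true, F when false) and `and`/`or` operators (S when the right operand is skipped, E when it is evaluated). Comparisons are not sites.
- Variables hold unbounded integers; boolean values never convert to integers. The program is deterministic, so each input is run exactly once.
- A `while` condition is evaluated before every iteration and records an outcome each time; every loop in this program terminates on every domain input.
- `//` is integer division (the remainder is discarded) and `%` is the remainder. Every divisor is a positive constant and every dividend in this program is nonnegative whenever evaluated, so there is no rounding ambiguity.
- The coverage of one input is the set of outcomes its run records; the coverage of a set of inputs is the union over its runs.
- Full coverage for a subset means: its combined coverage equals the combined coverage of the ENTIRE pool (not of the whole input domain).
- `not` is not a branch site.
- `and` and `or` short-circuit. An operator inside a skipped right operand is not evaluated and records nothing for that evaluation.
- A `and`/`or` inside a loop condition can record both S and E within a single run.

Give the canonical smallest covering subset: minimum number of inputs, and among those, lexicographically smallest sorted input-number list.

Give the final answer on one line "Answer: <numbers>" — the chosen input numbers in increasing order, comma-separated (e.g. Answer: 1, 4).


test 1 (a=3, b=13) hits B1=T, B2=S, B3=F, B4=T, B7=T, B7=F, B8=S, B8=E, B9=T, B10=T, B10=F, B11=S, B11=E, B12=F
test 2 (a=2, b=8) hits B1=T, B2=S, B3=T, B4=F, B5=T, B6=E, B7=F, B8=S, B10=F, B11=S
test 3 (a=2, b=10) hits B1=T, B2=S, B3=T, B4=F, B5=T, B6=E, B7=T, B7=F, B8=S, B8=E, B9=F, B10=F, B11=S
test 4 (a=1, b=3) hits B1=T, B2=S, B3=T, B4=T, B7=F, B8=S, B10=T, B10=F, B11=S, B11=E, B12=T
test 5 (a=2, b=9) hits B1=T, B2=S, B3=T, B4=F, B5=T, B6=E, B7=T, B7=F, B8=S, B8=E, B9=F, B10=F, B11=S
test 6 (a=4, b=8) hits B1=T, B2=S, B3=F, B4=T, B7=F, B8=S, B10=F, B11=S
test 7 (a=1, b=2) hits B1=T, B2=S, B3=T, B4=T, B7=F, B8=S, B10=T, B10=F, B11=S, B11=E, B12=T
together the pool reaches 20 outcomes: B1=T, B2=S, B3=T, B3=F, B4=T, B4=F, B5=T, B6=E, B7=T, B7=F, B8=S, B8=E, B9=T, B9=F, B10=T, B10=F, B11=S, B11=E, B12=T, B12=F
every size-1 subset falls short of the 20 outcomes (best: 14/20)
every size-2 subset falls short of the 20 outcomes (best: 19/20)
the canonical winner is {1, 3, 4}: size 3, full 20-outcome coverage, earliest index list among size-3 covers
Answer: 1, 3, 4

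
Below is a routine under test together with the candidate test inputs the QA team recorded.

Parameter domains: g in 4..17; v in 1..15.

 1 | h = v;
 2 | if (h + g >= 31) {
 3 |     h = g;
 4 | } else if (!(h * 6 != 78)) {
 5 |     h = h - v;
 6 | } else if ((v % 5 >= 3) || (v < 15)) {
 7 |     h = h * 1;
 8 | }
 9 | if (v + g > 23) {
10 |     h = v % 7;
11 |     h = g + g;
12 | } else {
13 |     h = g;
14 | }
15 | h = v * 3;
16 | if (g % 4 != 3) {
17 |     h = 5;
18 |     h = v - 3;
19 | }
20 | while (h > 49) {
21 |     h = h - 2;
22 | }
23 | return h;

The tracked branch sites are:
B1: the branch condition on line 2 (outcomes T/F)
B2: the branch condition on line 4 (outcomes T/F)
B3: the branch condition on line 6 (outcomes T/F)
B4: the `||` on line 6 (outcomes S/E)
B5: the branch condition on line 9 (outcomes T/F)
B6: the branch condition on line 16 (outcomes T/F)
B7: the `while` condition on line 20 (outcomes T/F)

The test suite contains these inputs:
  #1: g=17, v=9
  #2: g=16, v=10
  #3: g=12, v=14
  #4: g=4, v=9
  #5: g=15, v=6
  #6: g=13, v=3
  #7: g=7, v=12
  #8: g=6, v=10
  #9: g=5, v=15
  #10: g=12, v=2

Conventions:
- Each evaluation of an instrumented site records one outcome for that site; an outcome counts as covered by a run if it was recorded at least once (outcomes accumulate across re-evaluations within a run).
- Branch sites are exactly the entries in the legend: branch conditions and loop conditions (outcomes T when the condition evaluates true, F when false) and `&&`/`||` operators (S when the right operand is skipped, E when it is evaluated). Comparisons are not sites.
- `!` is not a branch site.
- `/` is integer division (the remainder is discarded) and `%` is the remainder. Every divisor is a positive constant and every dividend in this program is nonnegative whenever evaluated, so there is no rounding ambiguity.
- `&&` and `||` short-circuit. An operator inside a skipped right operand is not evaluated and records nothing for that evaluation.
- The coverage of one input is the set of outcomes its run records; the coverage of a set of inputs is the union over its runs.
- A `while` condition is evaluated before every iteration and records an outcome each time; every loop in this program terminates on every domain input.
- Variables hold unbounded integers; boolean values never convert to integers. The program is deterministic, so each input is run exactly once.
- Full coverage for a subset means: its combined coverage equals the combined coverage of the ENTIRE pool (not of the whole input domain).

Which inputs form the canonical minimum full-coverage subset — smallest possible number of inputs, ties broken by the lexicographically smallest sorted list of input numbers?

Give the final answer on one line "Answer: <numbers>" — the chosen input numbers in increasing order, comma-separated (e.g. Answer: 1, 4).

#1 (g=17, v=9) -> B1->F, B2->F, B4->S, B3->T, B5->T, B6->T, B7->F; covered: B1=F, B2=F, B3=T, B4=S, B5=T, B6=T, B7=F
#2 (g=16, v=10) -> B1->F, B2->F, B4->E, B3->T, B5->T, B6->T, B7->F; covered: B1=F, B2=F, B3=T, B4=E, B5=T, B6=T, B7=F
#3 (g=12, v=14) -> B1->F, B2->F, B4->S, B3->T, B5->T, B6->T, B7->F; covered: B1=F, B2=F, B3=T, B4=S, B5=T, B6=T, B7=F
#4 (g=4, v=9) -> B1->F, B2->F, B4->S, B3->T, B5->F, B6->T, B7->F; covered: B1=F, B2=F, B3=T, B4=S, B5=F, B6=T, B7=F
#5 (g=15, v=6) -> B1->F, B2->F, B4->E, B3->T, B5->F, B6->F, B7->F; covered: B1=F, B2=F, B3=T, B4=E, B5=F, B6=F, B7=F
#6 (g=13, v=3) -> B1->F, B2->F, B4->S, B3->T, B5->F, B6->T, B7->F; covered: B1=F, B2=F, B3=T, B4=S, B5=F, B6=T, B7=F
#7 (g=7, v=12) -> B1->F, B2->F, B4->E, B3->T, B5->F, B6->F, B7->F; covered: B1=F, B2=F, B3=T, B4=E, B5=F, B6=F, B7=F
#8 (g=6, v=10) -> B1->F, B2->F, B4->E, B3->T, B5->F, B6->T, B7->F; covered: B1=F, B2=F, B3=T, B4=E, B5=F, B6=T, B7=F
#9 (g=5, v=15) -> B1->F, B2->F, B4->E, B3->F, B5->F, B6->T, B7->F; covered: B1=F, B2=F, B3=F, B4=E, B5=F, B6=T, B7=F
#10 (g=12, v=2) -> B1->F, B2->F, B4->E, B3->T, B5->F, B6->T, B7->F; covered: B1=F, B2=F, B3=T, B4=E, B5=F, B6=T, B7=F
together the pool reaches 11 outcomes: B1=F, B2=F, B3=T, B3=F, B4=S, B4=E, B5=T, B5=F, B6=T, B6=F, B7=F
no size-1 subset reaches all 11 outcomes (best union: 7/11)
no size-2 subset reaches all 11 outcomes (best union: 10/11)
inputs {1, 5, 9} (size 3) cover everything; no size-3 subset with a lexicographically smaller index list covers all 11

Answer: 1, 5, 9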